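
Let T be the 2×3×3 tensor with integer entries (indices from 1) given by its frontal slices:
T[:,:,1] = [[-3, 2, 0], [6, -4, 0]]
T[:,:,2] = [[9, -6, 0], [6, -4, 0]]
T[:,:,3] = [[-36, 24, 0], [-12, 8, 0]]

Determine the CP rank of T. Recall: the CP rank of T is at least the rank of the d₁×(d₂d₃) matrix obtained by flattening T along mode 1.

Lower bound: the mode-1 unfolding of T (rows indexed by i, columns by (j,k) = (1,1), (1,2), (1,3), (2,1), (2,2), (2,3), (3,1), (3,2), (3,3)) is [[-3, 9, -36, 2, -6, 24, 0, 0, 0], [6, 6, -12, -4, -4, 8, 0, 0, 0]].
There the 2×2 minor on rows i ∈ {1, 2}, columns (j,k) ∈ {(1,1), (1,2)} is det [[-3, 9], [6, 6]] = -72 ≠ 0, so this unfolding has rank ≥ 2; CP rank is at least every unfolding rank, so rank(T) ≥ 2. (Unfolding ranks only ever bound the CP rank from below — rank(T) can be strictly larger than all of them — so the matching upper bound has to come from an explicit 2-term decomposition.)
Upper bound — finding two terms. Every mode-2 slice of T is a multiple of one matrix: T[:,j,:] = b[j]·M with b = (3, -2, 0) and M = [[-1, 3, -12], [2, 2, -4]] (rows indexed by i, columns by k). So it suffices to write M as a sum of two rank-1 matrices.
Splitting M by its rows (i = 1, 2), M = (1, 0)(-1, 3, -12)ᵀ + (0, 1)(2, 2, -4)ᵀ.
Hence T = (1, 0) ∘ (3, -2, 0) ∘ (-1, 3, -12) + (0, 1) ∘ (3, -2, 0) ∘ (2, 2, -4), so rank(T) ≤ 2.
These bounds meet, so rank(T) = 2.

2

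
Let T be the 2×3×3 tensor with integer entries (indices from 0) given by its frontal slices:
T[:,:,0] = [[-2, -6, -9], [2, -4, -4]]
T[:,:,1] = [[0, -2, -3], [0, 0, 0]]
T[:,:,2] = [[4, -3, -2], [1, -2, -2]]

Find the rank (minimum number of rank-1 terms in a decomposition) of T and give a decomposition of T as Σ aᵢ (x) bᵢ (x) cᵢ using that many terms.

Lower bound: the mode-3 unfolding of T (rows indexed by k, columns by (i,j) = (0,0), (0,1), (0,2), (1,0), (1,1), (1,2)) is [[-2, -6, -9, 2, -4, -4], [0, -2, -3, 0, 0, 0], [4, -3, -2, 1, -2, -2]].
There the 3×3 minor on rows k ∈ {0, 1, 2}, columns (i,j) ∈ {(0,0), (0,1), (0,2)} is det [[-2, -6, -9], [0, -2, -3], [4, -3, -2]] = 10 ≠ 0, so this unfolding has rank ≥ 3; CP rank is at least every unfolding rank, so rank(T) ≥ 3. (Unfolding ranks only ever bound the CP rank from below — rank(T) can be strictly larger than all of them — so the matching upper bound has to come from an explicit 3-term decomposition.)
Upper bound: T is a sum of 3 rank-1 terms, T = [1, 0] (x) [1, 1, 2] (x) [-2, -2, -1] + [1, 0] (x) [2, 0, 1] (x) [-1, 1, 2] + [1, 1] (x) [1, -2, -2] (x) [2, 0, 1] (one valid choice — decompositions are not unique — normalised so each a, b is primitive with positive first nonzero entry; check it by expanding all entries), so rank(T) ≤ 3.
These bounds meet, so rank(T) = 3.

rank(T) = 3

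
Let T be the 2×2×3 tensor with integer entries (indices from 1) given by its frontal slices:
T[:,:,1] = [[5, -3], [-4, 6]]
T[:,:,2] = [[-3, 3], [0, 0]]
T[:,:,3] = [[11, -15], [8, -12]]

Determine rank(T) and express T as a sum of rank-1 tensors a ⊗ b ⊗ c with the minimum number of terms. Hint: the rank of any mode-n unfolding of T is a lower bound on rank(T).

Lower bound: the mode-2 unfolding of T (rows indexed by j, columns by (i,k) = (1,1), (1,2), (1,3), (2,1), (2,2), (2,3)) is [[5, -3, 11, -4, 0, 8], [-3, 3, -15, 6, 0, -12]].
There the 2×2 minor on rows j ∈ {1, 2}, columns (i,k) ∈ {(1,1), (1,2)} is det [[5, -3], [-3, 3]] = 6 ≠ 0, so this unfolding has rank ≥ 2; CP rank is at least every unfolding rank, so rank(T) ≥ 2. (This is only a lower bound: in general the CP rank may exceed every unfolding rank, so we still need to exhibit 2 rank-1 terms summing to T.)
Upper bound — finding two terms. Write S_k = T[:,:,k] for the frontal slices: S₁ = [[5, -3], [-4, 6]], S₂ = [[-3, 3], [0, 0]], S₃ = [[11, -15], [8, -12]].
If T = a₁ ⊗ b₁ ⊗ c₁ + a₂ ⊗ b₂ ⊗ c₂ then each S_k = c₁[k]·a₁b₁ᵀ + c₂[k]·a₂b₂ᵀ. S₁ and S₂ are linearly independent, so a₁b₁ᵀ and a₂b₂ᵀ must span the same plane of matrices: they are the rank-1 matrices of the form x·S₁ + y·S₂.
det(x·S₁ + y·S₂) is 18·x² − 6·xy = 6·(3·x − y)(x), vanishing at (x:y) = (1:3) and (0:1).
M₁ = S₁ + 3·S₂ = [[-4, 6], [-4, 6]] = (-2)·[1, 1][2, -3]ᵀ and M₂ = S₂ = [[-3, 3], [0, 0]] = (-3)·[1, 0][1, -1]ᵀ, so take a₁ = [1, 1], b₁ = [2, -3], a₂ = [1, 0], b₂ = [1, -1].
Each slice is an integer combination of E₁ = a₁b₁ᵀ and E₂ = a₂b₂ᵀ: S₁ = −2·E₁ + 9·E₂, S₂ = −3·E₂, S₃ = 4·E₁ + 3·E₂; reading off coefficients, c₁ = [-2, 0, 4] and c₂ = [9, -3, 3].
Hence T = [1, 1] ⊗ [2, -3] ⊗ [-2, 0, 4] + [1, 0] ⊗ [1, -1] ⊗ [9, -3, 3], so rank(T) ≤ 2.
These bounds meet, so rank(T) = 2.
Check entry T[1,1,2] = -3: (1)·(2)·(0) + (1)·(1)·(-3) = -3.

rank(T) = 2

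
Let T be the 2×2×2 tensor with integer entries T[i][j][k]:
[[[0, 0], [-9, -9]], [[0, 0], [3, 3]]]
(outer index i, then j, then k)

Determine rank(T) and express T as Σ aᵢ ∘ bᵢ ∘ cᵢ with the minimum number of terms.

rank(T) = 1

Lower bound: T ≠ 0 (e.g. T[0,1,0] = -9), so rank(T) ≥ 1.
Upper bound: if T = a ∘ b ∘ c then every fibre of T is a multiple of the corresponding factor, so read the factors off the fibres through the nonzero entry T[0,1,0] = -9.
The mode-1 fibre T[:,1,0] = [-9, 3] gives a = [3, -1] (primitive direction); the mode-2 fibre T[0,:,0] = [0, -9] gives b = [0, 1]; then c[k] = T[0,1,k] / (a[0]·b[1]) = [-9, -9] / 3 = [-3, -3].
Expanding [3, -1] ∘ [0, 1] ∘ [-3, -3] reproduces all 8 entries of T, so T = [3, -1] ∘ [0, 1] ∘ [-3, -3] and rank(T) ≤ 1.
These bounds meet, so rank(T) = 1.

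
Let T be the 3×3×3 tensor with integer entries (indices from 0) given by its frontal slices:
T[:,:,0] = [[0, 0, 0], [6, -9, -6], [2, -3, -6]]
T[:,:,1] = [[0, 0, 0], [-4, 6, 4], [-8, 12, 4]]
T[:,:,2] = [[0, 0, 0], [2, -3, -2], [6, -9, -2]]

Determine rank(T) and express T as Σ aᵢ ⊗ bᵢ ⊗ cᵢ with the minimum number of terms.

Lower bound: in the mode-1 unfolding of T (rows indexed by i, columns by (j,k)) the 2×2 minor on rows i ∈ {1, 2}, columns (j,k) ∈ {(0,0), (0,1)} is det [[6, -4], [2, -8]] = -40 ≠ 0, so that unfolding has rank ≥ 2 and hence rank(T) ≥ 2 (CP rank is at least every unfolding rank, though it can be larger).
Upper bound: with S_k = T[:,:,k], the two rank-1 terms a₁b₁ᵀ, a₂b₂ᵀ are the rank-1 members of the pencil x·S₀ + y·S₁.
The 2×2 minor of x·S₀ + y·S₁ on rows {1,2}, columns {0,2} is −24·x² − 8·xy + 16·y² = (-8)·(3·x − 2·y)(x + y), vanishing at (x:y) = (2:3) and (1:-1).
M₁ = 2·S₀ + 3·S₁ = [[0, 0, 0], [0, 0, 0], [-20, 30, 0]] = (-10)·[0, 0, 1][2, -3, 0]ᵀ and M₂ = S₀ − S₁ = [[0, 0, 0], [10, -15, -10], [10, -15, -10]] = 5·[0, 1, 1][2, -3, -2]ᵀ, so take a₁ = [0, 0, 1], b₁ = [2, -3, 0], a₂ = [0, 1, 1], b₂ = [2, -3, -2].
Each slice is an integer combination of E₁ = a₁b₁ᵀ and E₂ = a₂b₂ᵀ: S₀ = −2·E₁ + 3·E₂, S₁ = −2·E₁ − 2·E₂, S₂ = 2·E₁ + E₂; reading off coefficients, c₁ = [-2, -2, 2] and c₂ = [3, -2, 1].
Hence T = [0, 0, 1] ⊗ [2, -3, 0] ⊗ [-2, -2, 2] + [0, 1, 1] ⊗ [2, -3, -2] ⊗ [3, -2, 1], so rank(T) ≤ 2.
These bounds meet, so rank(T) = 2.

rank(T) = 2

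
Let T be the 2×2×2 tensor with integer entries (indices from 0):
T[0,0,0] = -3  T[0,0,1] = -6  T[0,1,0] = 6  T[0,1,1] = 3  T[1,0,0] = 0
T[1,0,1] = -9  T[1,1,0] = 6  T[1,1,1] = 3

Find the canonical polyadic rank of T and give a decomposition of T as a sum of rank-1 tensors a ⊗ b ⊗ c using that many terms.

rank(T) = 2

Lower bound: in the mode-1 unfolding of T (rows indexed by i, columns by (j,k)) the 2×2 minor on rows i ∈ {0, 1}, columns (j,k) ∈ {(0,0), (0,1)} is det [[-3, -6], [0, -9]] = 27 ≠ 0, so that unfolding has rank ≥ 2 and hence rank(T) ≥ 2 (CP rank is at least every unfolding rank, though it can be larger).
Upper bound: with S_k = T[:,:,k], the two rank-1 terms a₁b₁ᵀ, a₂b₂ᵀ are the rank-1 members of the pencil x·S₀ + y·S₁.
det(x·S₀ + y·S₁) is −18·x² + 9·xy + 9·y² = (-9)·(x − y)(2·x + y), vanishing at (x:y) = (1:1) and (1:-2).
M₁ = S₀ + S₁ = [[-9, 9], [-9, 9]] = (-9)·(1, 1)(1, -1)ᵀ and M₂ = S₀ − 2·S₁ = [[9, 0], [18, 0]] = 9·(1, 2)(1, 0)ᵀ, so take a₁ = (1, 1), b₁ = (1, -1), a₂ = (1, 2), b₂ = (1, 0).
Each slice is an integer combination of E₁ = a₁b₁ᵀ and E₂ = a₂b₂ᵀ: S₀ = −6·E₁ + 3·E₂, S₁ = −3·E₁ − 3·E₂; reading off coefficients, c₁ = (-6, -3) and c₂ = (3, -3).
Hence T = (1, 1) ⊗ (1, -1) ⊗ (-6, -3) + (1, 2) ⊗ (1, 0) ⊗ (3, -3), so rank(T) ≤ 2.
These bounds meet, so rank(T) = 2.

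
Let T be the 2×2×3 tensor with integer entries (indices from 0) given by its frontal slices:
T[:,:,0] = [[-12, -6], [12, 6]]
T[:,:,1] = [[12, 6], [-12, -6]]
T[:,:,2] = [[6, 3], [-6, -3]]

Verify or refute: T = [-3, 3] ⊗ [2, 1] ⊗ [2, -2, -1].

Reconstruct entrywise from the claimed factors. For example, T[1,0,1] = -12 and Σₗ aₗ[1]bₗ[0]cₗ[1] = (3)·(2)·(-2) = -12; checking all 12 entries, every one matches. The claim holds.

Yes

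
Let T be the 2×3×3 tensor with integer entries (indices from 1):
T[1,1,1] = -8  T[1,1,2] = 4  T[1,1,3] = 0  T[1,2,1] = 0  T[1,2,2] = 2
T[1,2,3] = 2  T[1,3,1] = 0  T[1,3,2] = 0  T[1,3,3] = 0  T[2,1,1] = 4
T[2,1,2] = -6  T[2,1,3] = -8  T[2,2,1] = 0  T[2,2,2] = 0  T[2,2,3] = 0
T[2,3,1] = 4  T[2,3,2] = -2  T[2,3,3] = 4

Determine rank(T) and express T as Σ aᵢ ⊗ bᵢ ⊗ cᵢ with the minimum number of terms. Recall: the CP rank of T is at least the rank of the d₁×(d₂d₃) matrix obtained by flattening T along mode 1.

Lower bound: the mode-3 unfolding of T (rows indexed by k, columns by (i,j) = (1,1), (1,2), (1,3), (2,1), (2,2), (2,3)) is [[-8, 0, 0, 4, 0, 4], [4, 2, 0, -6, 0, -2], [0, 2, 0, -8, 0, 4]].
There the 3×3 minor on rows k ∈ {1, 2, 3}, columns (i,j) ∈ {(1,1), (1,2), (2,1)} is det [[-8, 0, 4], [4, 2, -6], [0, 2, -8]] = 64 ≠ 0, so this unfolding has rank ≥ 3; CP rank is at least every unfolding rank, so rank(T) ≥ 3. (This is only a lower bound: in general the CP rank may exceed every unfolding rank, so we still need to exhibit 3 rank-1 terms summing to T.)
Upper bound: T is a sum of 3 rank-1 terms, T = [0, 1] ⊗ [1, 0, -1] ⊗ [-4, 2, -4] + [1, -1] ⊗ [1, 0, 0] ⊗ [-8, 8, 4] + [1, 0] ⊗ [2, -1, 0] ⊗ [0, -2, -2] (written with every a and b primitive with positive leading entry and the scale carried by c; CP decompositions are not unique, and this one is verified by expanding entrywise), so rank(T) ≤ 3.
These bounds meet, so rank(T) = 3.

rank(T) = 3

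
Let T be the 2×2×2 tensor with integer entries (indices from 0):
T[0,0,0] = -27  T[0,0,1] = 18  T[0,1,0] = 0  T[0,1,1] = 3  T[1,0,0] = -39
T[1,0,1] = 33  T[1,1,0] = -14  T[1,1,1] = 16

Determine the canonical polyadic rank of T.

2

Lower bound: the mode-1 unfolding of T (rows indexed by i, columns by (j,k) = (0,0), (0,1), (1,0), (1,1)) is [[-27, 18, 0, 3], [-39, 33, -14, 16]].
There the 2×2 minor on rows i ∈ {0, 1}, columns (j,k) ∈ {(0,0), (0,1)} is det [[-27, 18], [-39, 33]] = -189 ≠ 0, so this unfolding has rank ≥ 2; CP rank is at least every unfolding rank, so rank(T) ≥ 2. (Unfolding ranks only ever bound the CP rank from below — rank(T) can be strictly larger than all of them — so the matching upper bound has to come from an explicit 2-term decomposition.)
Upper bound — finding two terms. Write S_k = T[:,:,k] for the frontal slices: S₀ = [[-27, 0], [-39, -14]], S₁ = [[18, 3], [33, 16]].
If T = a₁ ⊗ b₁ ⊗ c₁ + a₂ ⊗ b₂ ⊗ c₂ then each S_k = c₁[k]·a₁b₁ᵀ + c₂[k]·a₂b₂ᵀ. S₀ and S₁ are linearly independent, so a₁b₁ᵀ and a₂b₂ᵀ must span the same plane of matrices: they are the rank-1 matrices of the form x·S₀ + y·S₁.
det(x·S₀ + y·S₁) is 378·x² − 567·xy + 189·y² = 189·(2·x − y)(x − y), vanishing at (x:y) = (1:2) and (1:1).
M₁ = S₀ + 2·S₁ = [[9, 6], [27, 18]] = 3·[1, 3][3, 2]ᵀ and M₂ = S₀ + S₁ = [[-9, 3], [-6, 2]] = −[3, 2][3, -1]ᵀ, so take a₁ = [1, 3], b₁ = [3, 2], a₂ = [3, 2], b₂ = [3, -1].
Each slice is an integer combination of E₁ = a₁b₁ᵀ and E₂ = a₂b₂ᵀ: S₀ = −3·E₁ − 2·E₂, S₁ = 3·E₁ + E₂; reading off coefficients, c₁ = [-3, 3] and c₂ = [-2, 1].
Hence T = [1, 3] ⊗ [3, 2] ⊗ [-3, 3] + [3, 2] ⊗ [3, -1] ⊗ [-2, 1], so rank(T) ≤ 2.
These bounds meet, so rank(T) = 2.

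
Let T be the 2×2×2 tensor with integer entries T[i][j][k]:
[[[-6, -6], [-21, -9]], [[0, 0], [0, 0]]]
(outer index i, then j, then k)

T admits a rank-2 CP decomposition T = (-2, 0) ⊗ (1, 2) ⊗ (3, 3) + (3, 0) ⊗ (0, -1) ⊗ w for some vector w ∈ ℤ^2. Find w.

Subtract the known terms from T to get the rank-1 residual R = (3, 0) ⊗ (0, -1) ⊗ w, so R[i,j,k] = a[i]·b[j]·w[k]. Pick indices with nonzero a[0]·b[1] = (3)·(-1) = -3. Only the fibre through (0,1,·) is needed: R[0,1,:] = T[0,1,:] − Σₗ aₗ[0]bₗ[1]cₗ = [-21, -9] − (-2)·(2)·(3, 3) = [-9, 3]. Then w[k] = R[0,1,k] / -3 for each k, giving w = [-9, 3] / -3 = (3, -1).

w = (3, -1)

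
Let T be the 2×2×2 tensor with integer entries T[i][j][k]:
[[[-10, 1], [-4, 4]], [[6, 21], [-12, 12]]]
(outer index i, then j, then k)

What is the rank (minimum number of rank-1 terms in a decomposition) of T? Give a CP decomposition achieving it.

Lower bound: the mode-3 unfolding of T (rows indexed by k, columns by (i,j) = (0,0), (0,1), (1,0), (1,1)) is [[-10, -4, 6, -12], [1, 4, 21, 12]].
There the 2×2 minor on rows k ∈ {0, 1}, columns (i,j) ∈ {(0,0), (0,1)} is det [[-10, -4], [1, 4]] = -36 ≠ 0, so this unfolding has rank ≥ 2; CP rank is at least every unfolding rank, so rank(T) ≥ 2. (This is only a lower bound: in general the CP rank may exceed every unfolding rank, so we still need to exhibit 2 rank-1 terms summing to T.)
Upper bound — finding two terms. Write S_k = T[:,:,k] for the frontal slices: S₀ = [[-10, -4], [6, -12]], S₁ = [[1, 4], [21, 12]].
If T = a₁ ∘ b₁ ∘ c₁ + a₂ ∘ b₂ ∘ c₂ then each S_k = c₁[k]·a₁b₁ᵀ + c₂[k]·a₂b₂ᵀ. S₀ and S₁ are linearly independent, so a₁b₁ᵀ and a₂b₂ᵀ must span the same plane of matrices: they are the rank-1 matrices of the form x·S₀ + y·S₁.
det(x·S₀ + y·S₁) is 144·x² − 72·xy − 72·y² = 72·(x − y)(2·x + y), vanishing at (x:y) = (1:1) and (1:-2).
M₁ = S₀ + S₁ = [[-9, 0], [27, 0]] = (-9)·(1, -3)(1, 0)ᵀ and M₂ = S₀ − 2·S₁ = [[-12, -12], [-36, -36]] = (-12)·(1, 3)(1, 1)ᵀ, so take a₁ = (1, -3), b₁ = (1, 0), a₂ = (1, 3), b₂ = (1, 1).
Each slice is an integer combination of E₁ = a₁b₁ᵀ and E₂ = a₂b₂ᵀ: S₀ = −6·E₁ − 4·E₂, S₁ = −3·E₁ + 4·E₂; reading off coefficients, c₁ = (-6, -3) and c₂ = (-4, 4).
Hence T = (1, -3) ∘ (1, 0) ∘ (-6, -3) + (1, 3) ∘ (1, 1) ∘ (-4, 4), so rank(T) ≤ 2.
These bounds meet, so rank(T) = 2.

rank(T) = 2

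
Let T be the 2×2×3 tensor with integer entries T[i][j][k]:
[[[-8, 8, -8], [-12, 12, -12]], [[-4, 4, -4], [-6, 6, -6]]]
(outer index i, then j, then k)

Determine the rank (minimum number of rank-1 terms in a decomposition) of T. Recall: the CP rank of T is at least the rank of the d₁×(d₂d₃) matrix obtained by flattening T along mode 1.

Lower bound: T ≠ 0 (e.g. T[0,0,0] = -8), so rank(T) ≥ 1.
Upper bound: if T = a ⊗ b ⊗ c then every fibre of T is a multiple of the corresponding factor, so read the factors off the fibres through the nonzero entry T[0,0,0] = -8.
The mode-1 fibre T[:,0,0] = [-8, -4] gives a = [2, 1] (primitive direction); the mode-2 fibre T[0,:,0] = [-8, -12] gives b = [2, 3]; then c[k] = T[0,0,k] / (a[0]·b[0]) = [-8, 8, -8] / 4 = [-2, 2, -2].
Expanding [2, 1] ⊗ [2, 3] ⊗ [-2, 2, -2] reproduces all 12 entries of T, so T = [2, 1] ⊗ [2, 3] ⊗ [-2, 2, -2] and rank(T) ≤ 1.
These bounds meet, so rank(T) = 1.

1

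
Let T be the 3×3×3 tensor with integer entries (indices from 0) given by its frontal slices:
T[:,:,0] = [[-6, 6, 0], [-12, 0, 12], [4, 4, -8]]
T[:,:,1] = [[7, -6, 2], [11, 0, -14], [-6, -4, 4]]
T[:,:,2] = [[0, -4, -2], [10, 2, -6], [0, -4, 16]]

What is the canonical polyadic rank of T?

Lower bound: the mode-1 unfolding of T (rows indexed by i, columns by (j,k) = (0,0), (0,1), (0,2), (1,0), (1,1), (1,2), (2,0), (2,1), (2,2)) is [[-6, 7, 0, 6, -6, -4, 0, 2, -2], [-12, 11, 10, 0, 0, 2, 12, -14, -6], [4, -6, 0, 4, -4, -4, -8, 4, 16]].
There the 3×3 minor on rows i ∈ {0, 1, 2}, columns (j,k) ∈ {(0,0), (0,1), (0,2)} is det [[-6, 7, 0], [-12, 11, 10], [4, -6, 0]] = -80 ≠ 0, so this unfolding has rank ≥ 3; CP rank is at least every unfolding rank, so rank(T) ≥ 3. (Flattening ranks never certify an upper bound on CP rank; for that we must actually write T with 3 rank-1 terms.)
Upper bound: T is a sum of 3 rank-1 terms, T = (1, -2, 2) ⊗ (1, 1, -2) ⊗ (2, -2, -2) + (1, -1, -2) ⊗ (1, 0, 2) ⊗ (0, 1, -2) + (1, 1, 0) ⊗ (2, -1, -1) ⊗ (-4, 4, 2) (written with every a and b primitive with positive leading entry and the scale carried by c; CP decompositions are not unique, and this one is verified by expanding entrywise), so rank(T) ≤ 3.
These bounds meet, so rank(T) = 3.

3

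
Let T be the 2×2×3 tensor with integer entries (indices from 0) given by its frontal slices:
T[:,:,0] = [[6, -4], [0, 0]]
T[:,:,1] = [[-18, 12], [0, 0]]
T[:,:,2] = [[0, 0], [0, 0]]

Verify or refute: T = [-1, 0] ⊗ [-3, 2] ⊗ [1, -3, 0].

No

Reconstruct entry (0,0,0) from the claimed factors: Σₗ aₗ[0]bₗ[0]cₗ[0] = (-1)·(-3)·(1) = 3, but T[0,0,0] = 6. The claim is false.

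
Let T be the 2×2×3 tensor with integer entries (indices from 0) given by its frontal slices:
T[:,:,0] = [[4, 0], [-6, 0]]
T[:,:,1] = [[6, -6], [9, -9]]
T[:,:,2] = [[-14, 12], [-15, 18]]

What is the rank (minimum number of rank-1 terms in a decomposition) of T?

Lower bound: the mode-3 unfolding of T (rows indexed by k, columns by (i,j) = (0,0), (0,1), (1,0), (1,1)) is [[4, 0, -6, 0], [6, -6, 9, -9], [-14, 12, -15, 18]].
There the 2×2 minor on rows k ∈ {0, 1}, columns (i,j) ∈ {(0,0), (0,1)} is det [[4, 0], [6, -6]] = -24 ≠ 0, so this unfolding has rank ≥ 2; CP rank is at least every unfolding rank, so rank(T) ≥ 2. (Unfolding ranks only ever bound the CP rank from below — rank(T) can be strictly larger than all of them — so the matching upper bound has to come from an explicit 2-term decomposition.)
Upper bound — finding two terms. Write S_k = T[:,:,k] for the frontal slices: S₀ = [[4, 0], [-6, 0]], S₁ = [[6, -6], [9, -9]], S₂ = [[-14, 12], [-15, 18]].
If T = a₁ ∘ b₁ ∘ c₁ + a₂ ∘ b₂ ∘ c₂ then each S_k = c₁[k]·a₁b₁ᵀ + c₂[k]·a₂b₂ᵀ. S₀ and S₁ are linearly independent, so a₁b₁ᵀ and a₂b₂ᵀ must span the same plane of matrices: they are the rank-1 matrices of the form x·S₀ + y·S₁.
det(x·S₀ + y·S₁) is −72·xy = (-72)·(y)(x), vanishing at (x:y) = (1:0) and (0:1).
M₁ = S₀ = [[4, 0], [-6, 0]] = 2·[2, -3][1, 0]ᵀ and M₂ = S₁ = [[6, -6], [9, -9]] = 3·[2, 3][1, -1]ᵀ, so take a₁ = [2, -3], b₁ = [1, 0], a₂ = [2, 3], b₂ = [1, -1].
Each slice is an integer combination of E₁ = a₁b₁ᵀ and E₂ = a₂b₂ᵀ: S₀ = 2·E₁, S₁ = 3·E₂, S₂ = −E₁ − 6·E₂; reading off coefficients, c₁ = [2, 0, -1] and c₂ = [0, 3, -6].
Hence T = [2, -3] ∘ [1, 0] ∘ [2, 0, -1] + [2, 3] ∘ [1, -1] ∘ [0, 3, -6], so rank(T) ≤ 2.
These bounds meet, so rank(T) = 2.

2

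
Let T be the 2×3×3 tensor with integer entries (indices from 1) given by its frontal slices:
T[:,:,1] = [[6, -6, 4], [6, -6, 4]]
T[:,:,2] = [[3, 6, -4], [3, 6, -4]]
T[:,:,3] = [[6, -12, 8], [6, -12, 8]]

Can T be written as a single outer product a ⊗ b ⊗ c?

The mode-2 unfolding of T (rows indexed by j, columns by (i,k) = (1,1), (1,2), (1,3), (2,1), (2,2), (2,3)) is [[6, 3, 6, 6, 3, 6], [-6, 6, -12, -6, 6, -12], [4, -4, 8, 4, -4, 8]].
There the 2×2 minor on rows j ∈ {1, 2}, columns (i,k) ∈ {(1,1), (1,2)} is det [[6, 3], [-6, 6]] = 54 ≠ 0, so this unfolding has rank ≥ 2; CP rank is at least every unfolding rank, so rank(T) ≥ 2.
In particular rank(T) ≥ 2 > 1, so T is not rank-1.

No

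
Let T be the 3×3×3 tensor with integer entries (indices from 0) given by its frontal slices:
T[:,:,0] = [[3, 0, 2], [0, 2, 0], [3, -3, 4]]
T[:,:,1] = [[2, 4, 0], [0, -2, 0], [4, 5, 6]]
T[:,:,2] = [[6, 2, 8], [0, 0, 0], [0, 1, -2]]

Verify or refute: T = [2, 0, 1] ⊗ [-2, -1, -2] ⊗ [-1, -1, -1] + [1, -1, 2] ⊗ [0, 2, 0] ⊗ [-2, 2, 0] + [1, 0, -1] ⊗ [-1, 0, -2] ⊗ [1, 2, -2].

No

Reconstruct entry (0,1,0) from the claimed factors: Σₗ aₗ[0]bₗ[1]cₗ[0] = (2)·(-1)·(-1) + (1)·(2)·(-2) + (1)·(0)·(1) = -2, but T[0,1,0] = 0. The claim is false.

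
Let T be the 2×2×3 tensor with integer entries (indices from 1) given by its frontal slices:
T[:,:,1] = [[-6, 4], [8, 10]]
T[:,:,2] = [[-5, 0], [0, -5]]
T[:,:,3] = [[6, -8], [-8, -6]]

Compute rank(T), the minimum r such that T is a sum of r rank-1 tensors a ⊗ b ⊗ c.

3

Lower bound: in the mode-3 unfolding of T (rows indexed by k, columns by (i,j)) the 3×3 minor on rows k ∈ {1, 2, 3}, columns (i,j) ∈ {(1,1), (1,2), (2,1)} is det [[-6, 4, 8], [-5, 0, 0], [6, -8, -8]] = 160 ≠ 0, so that unfolding has rank ≥ 3 and hence rank(T) ≥ 3 (CP rank is at least every unfolding rank, though it can be larger).
Upper bound: T is a sum of 3 rank-1 terms, T = [1, -1] ⊗ [0, 1] ⊗ [-4, 0, 0] + [1, 2] ⊗ [1, 2] ⊗ [2, -1, -2] + [2, -1] ⊗ [2, -1] ⊗ [-2, -1, 2] (one valid choice — decompositions are not unique — normalised so each a, b is primitive with positive first nonzero entry; check it by expanding all entries), so rank(T) ≤ 3.
These bounds meet, so rank(T) = 3.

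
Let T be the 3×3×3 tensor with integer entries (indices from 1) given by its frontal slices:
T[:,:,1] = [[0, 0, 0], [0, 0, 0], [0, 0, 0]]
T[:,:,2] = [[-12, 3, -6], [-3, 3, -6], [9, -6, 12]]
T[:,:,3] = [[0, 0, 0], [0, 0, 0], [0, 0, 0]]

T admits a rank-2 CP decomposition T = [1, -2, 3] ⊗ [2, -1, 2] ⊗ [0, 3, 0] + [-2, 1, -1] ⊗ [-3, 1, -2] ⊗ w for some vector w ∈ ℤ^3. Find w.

w = [0, -3, 0]

Subtract the known terms from T to get the rank-1 residual R = [-2, 1, -1] ⊗ [-3, 1, -2] ⊗ w, so R[i,j,k] = a[i]·b[j]·w[k]. Pick indices with nonzero a[1]·b[1] = (-2)·(-3) = 6. Only the fibre through (1,1,·) is needed: R[1,1,:] = T[1,1,:] − Σₗ aₗ[1]bₗ[1]cₗ = [0, -12, 0] − (1)·(2)·[0, 3, 0] = [0, -18, 0]. Then w[k] = R[1,1,k] / 6 for each k, giving w = [0, -18, 0] / 6 = [0, -3, 0].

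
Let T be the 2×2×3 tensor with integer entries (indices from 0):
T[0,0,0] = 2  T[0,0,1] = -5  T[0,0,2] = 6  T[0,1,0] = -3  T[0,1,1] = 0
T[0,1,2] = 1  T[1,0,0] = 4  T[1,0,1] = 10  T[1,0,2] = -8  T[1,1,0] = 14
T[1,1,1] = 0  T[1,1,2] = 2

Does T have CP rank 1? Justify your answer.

No

The mode-3 unfolding of T (rows indexed by k, columns by (i,j) = (0,0), (0,1), (1,0), (1,1)) is [[2, -3, 4, 14], [-5, 0, 10, 0], [6, 1, -8, 2]].
There the 3×3 minor on rows k ∈ {0, 1, 2}, columns (i,j) ∈ {(0,0), (0,1), (1,0)} is det [[2, -3, 4], [-5, 0, 10], [6, 1, -8]] = -100 ≠ 0, so this unfolding has rank ≥ 3; CP rank is at least every unfolding rank, so rank(T) ≥ 3.
In particular rank(T) ≥ 3 > 1, so T is not rank-1.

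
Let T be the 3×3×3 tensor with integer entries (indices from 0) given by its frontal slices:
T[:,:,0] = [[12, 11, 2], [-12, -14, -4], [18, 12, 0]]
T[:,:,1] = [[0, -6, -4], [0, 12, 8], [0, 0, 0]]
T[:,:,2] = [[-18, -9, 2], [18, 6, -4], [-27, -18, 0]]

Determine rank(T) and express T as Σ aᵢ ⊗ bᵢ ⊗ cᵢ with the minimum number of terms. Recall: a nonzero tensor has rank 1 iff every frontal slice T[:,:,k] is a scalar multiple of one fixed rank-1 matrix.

rank(T) = 2

Lower bound: in the mode-2 unfolding of T (rows indexed by j, columns by (i,k)) the 2×2 minor on rows j ∈ {0, 1}, columns (i,k) ∈ {(0,0), (0,1)} is det [[12, 0], [11, -6]] = -72 ≠ 0, so that unfolding has rank ≥ 2 and hence rank(T) ≥ 2 (CP rank is at least every unfolding rank, though it can be larger).
Upper bound: with S_k = T[:,:,k], the two rank-1 terms a₁b₁ᵀ, a₂b₂ᵀ are the rank-1 members of the pencil x·S₀ + y·S₁.
The 2×2 minor of x·S₀ + y·S₁ on rows {0,1}, columns {0,1} is −36·x² + 72·xy = (-36)·(x − 2·y)(x), vanishing at (x:y) = (2:1) and (0:1).
M₁ = 2·S₀ + S₁ = [[24, 16, 0], [-24, -16, 0], [36, 24, 0]] = 4·[2, -2, 3][3, 2, 0]ᵀ and M₂ = S₁ = [[0, -6, -4], [0, 12, 8], [0, 0, 0]] = (-2)·[1, -2, 0][0, 3, 2]ᵀ, so take a₁ = [2, -2, 3], b₁ = [3, 2, 0], a₂ = [1, -2, 0], b₂ = [0, 3, 2].
Each slice is an integer combination of E₁ = a₁b₁ᵀ and E₂ = a₂b₂ᵀ: S₀ = 2·E₁ + E₂, S₁ = −2·E₂, S₂ = −3·E₁ + E₂; reading off coefficients, c₁ = [2, 0, -3] and c₂ = [1, -2, 1].
Hence T = [2, -2, 3] ⊗ [3, 2, 0] ⊗ [2, 0, -3] + [1, -2, 0] ⊗ [0, 3, 2] ⊗ [1, -2, 1], so rank(T) ≤ 2.
These bounds meet, so rank(T) = 2.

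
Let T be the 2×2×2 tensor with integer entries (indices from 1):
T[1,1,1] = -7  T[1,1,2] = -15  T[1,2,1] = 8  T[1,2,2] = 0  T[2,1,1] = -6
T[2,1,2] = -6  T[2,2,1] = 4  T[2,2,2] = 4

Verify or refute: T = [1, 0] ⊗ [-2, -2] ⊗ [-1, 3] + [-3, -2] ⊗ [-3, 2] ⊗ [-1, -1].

Reconstruct entrywise from the claimed factors. For example, T[2,2,1] = 4 and Σₗ aₗ[2]bₗ[2]cₗ[1] = (0)·(-2)·(-1) + (-2)·(2)·(-1) = 4; checking all 8 entries, every one matches. The claim holds.

Yes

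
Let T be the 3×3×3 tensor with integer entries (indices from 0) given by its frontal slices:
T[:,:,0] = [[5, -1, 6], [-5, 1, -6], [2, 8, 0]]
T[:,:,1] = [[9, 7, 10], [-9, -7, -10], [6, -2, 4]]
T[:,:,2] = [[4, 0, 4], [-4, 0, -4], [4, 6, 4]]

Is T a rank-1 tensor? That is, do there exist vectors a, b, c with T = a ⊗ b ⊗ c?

No

The mode-2 unfolding of T (rows indexed by j, columns by (i,k) = (0,0), (0,1), (0,2), (1,0), (1,1), (1,2), (2,0), (2,1), (2,2)) is [[5, 9, 4, -5, -9, -4, 2, 6, 4], [-1, 7, 0, 1, -7, 0, 8, -2, 6], [6, 10, 4, -6, -10, -4, 0, 4, 4]].
There the 3×3 minor on rows j ∈ {0, 1, 2}, columns (i,k) ∈ {(0,0), (0,1), (0,2)} is det [[5, 9, 4], [-1, 7, 0], [6, 10, 4]] = -32 ≠ 0, so this unfolding has rank ≥ 3; CP rank is at least every unfolding rank, so rank(T) ≥ 3.
In particular rank(T) ≥ 3 > 1, so T is not rank-1.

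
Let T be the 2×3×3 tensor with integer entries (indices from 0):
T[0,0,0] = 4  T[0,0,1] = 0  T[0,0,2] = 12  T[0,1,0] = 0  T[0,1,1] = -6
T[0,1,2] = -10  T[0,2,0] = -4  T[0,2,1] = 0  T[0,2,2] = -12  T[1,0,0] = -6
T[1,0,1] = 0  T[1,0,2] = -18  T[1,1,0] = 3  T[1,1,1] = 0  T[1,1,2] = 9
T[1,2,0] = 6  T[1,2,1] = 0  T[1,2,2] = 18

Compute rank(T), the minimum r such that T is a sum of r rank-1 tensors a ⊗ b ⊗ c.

2

Lower bound: the mode-1 unfolding of T (rows indexed by i, columns by (j,k) = (0,0), (0,1), (0,2), (1,0), (1,1), (1,2), (2,0), (2,1), (2,2)) is [[4, 0, 12, 0, -6, -10, -4, 0, -12], [-6, 0, -18, 3, 0, 9, 6, 0, 18]].
There the 2×2 minor on rows i ∈ {0, 1}, columns (j,k) ∈ {(0,0), (1,0)} is det [[4, 0], [-6, 3]] = 12 ≠ 0, so this unfolding has rank ≥ 2; CP rank is at least every unfolding rank, so rank(T) ≥ 2. (Unfolding ranks only ever bound the CP rank from below — rank(T) can be strictly larger than all of them — so the matching upper bound has to come from an explicit 2-term decomposition.)
Upper bound — finding two terms. Write S_k = T[:,:,k] for the frontal slices: S₀ = [[4, 0, -4], [-6, 3, 6]], S₁ = [[0, -6, 0], [0, 0, 0]], S₂ = [[12, -10, -12], [-18, 9, 18]].
If T = a₁ ⊗ b₁ ⊗ c₁ + a₂ ⊗ b₂ ⊗ c₂ then each S_k = c₁[k]·a₁b₁ᵀ + c₂[k]·a₂b₂ᵀ. S₀ and S₁ are linearly independent, so a₁b₁ᵀ and a₂b₂ᵀ must span the same plane of matrices: they are the rank-1 matrices of the form x·S₀ + y·S₁.
The 2×2 minor of x·S₀ + y·S₁ on rows {0,1}, columns {0,1} is 12·x² − 36·xy = 12·(x − 3·y)(x), vanishing at (x:y) = (3:1) and (0:1).
M₁ = 3·S₀ + S₁ = [[12, -6, -12], [-18, 9, 18]] = 3·[2, -3][2, -1, -2]ᵀ and M₂ = S₁ = [[0, -6, 0], [0, 0, 0]] = (-6)·[1, 0][0, 1, 0]ᵀ, so take a₁ = [2, -3], b₁ = [2, -1, -2], a₂ = [1, 0], b₂ = [0, 1, 0].
Each slice is an integer combination of E₁ = a₁b₁ᵀ and E₂ = a₂b₂ᵀ: S₀ = E₁ + 2·E₂, S₁ = −6·E₂, S₂ = 3·E₁ − 4·E₂; reading off coefficients, c₁ = [1, 0, 3] and c₂ = [2, -6, -4].
Hence T = [2, -3] ⊗ [2, -1, -2] ⊗ [1, 0, 3] + [1, 0] ⊗ [0, 1, 0] ⊗ [2, -6, -4], so rank(T) ≤ 2.
These bounds meet, so rank(T) = 2.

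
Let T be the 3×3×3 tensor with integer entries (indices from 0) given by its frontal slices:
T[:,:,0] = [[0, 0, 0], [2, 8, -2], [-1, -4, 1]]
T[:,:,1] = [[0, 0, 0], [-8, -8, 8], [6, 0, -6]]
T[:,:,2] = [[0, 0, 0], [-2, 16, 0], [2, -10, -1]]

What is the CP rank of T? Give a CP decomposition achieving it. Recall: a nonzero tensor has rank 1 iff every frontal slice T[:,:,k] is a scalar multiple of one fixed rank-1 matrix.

Lower bound: in the mode-3 unfolding of T (rows indexed by k, columns by (i,j)) the 3×3 minor on rows k ∈ {0, 1, 2}, columns (i,j) ∈ {(1,0), (1,1), (1,2)} is det [[2, 8, -2], [-8, -8, 8], [-2, 16, 0]] = -96 ≠ 0, so that unfolding has rank ≥ 3 and hence rank(T) ≥ 3 (CP rank is at least every unfolding rank, though it can be larger).
Upper bound: T is a sum of 3 rank-1 terms, T = [0, 1, -1] ⊗ [1, -2, -1] ⊗ [0, -4, -2] + [0, 2, -1] ⊗ [1, -2, 0] ⊗ [-1, 2, -2] + [0, 2, -1] ⊗ [2, 2, -1] ⊗ [1, -2, 1] (one valid choice — decompositions are not unique — normalised so each a, b is primitive with positive first nonzero entry; check it by expanding all entries), so rank(T) ≤ 3.
These bounds meet, so rank(T) = 3.

rank(T) = 3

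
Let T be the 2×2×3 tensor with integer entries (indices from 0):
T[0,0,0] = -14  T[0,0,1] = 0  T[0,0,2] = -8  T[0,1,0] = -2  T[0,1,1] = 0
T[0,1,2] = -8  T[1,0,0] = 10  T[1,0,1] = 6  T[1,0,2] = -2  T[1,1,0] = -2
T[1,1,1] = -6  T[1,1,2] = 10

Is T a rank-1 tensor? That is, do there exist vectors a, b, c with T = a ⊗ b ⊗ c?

No

The mode-3 unfolding of T (rows indexed by k, columns by (i,j) = (0,0), (0,1), (1,0), (1,1)) is [[-14, -2, 10, -2], [0, 0, 6, -6], [-8, -8, -2, 10]].
There the 3×3 minor on rows k ∈ {0, 1, 2}, columns (i,j) ∈ {(0,0), (0,1), (1,0)} is det [[-14, -2, 10], [0, 0, 6], [-8, -8, -2]] = -576 ≠ 0, so this unfolding has rank ≥ 3; CP rank is at least every unfolding rank, so rank(T) ≥ 3.
In particular rank(T) ≥ 3 > 1, so T is not rank-1.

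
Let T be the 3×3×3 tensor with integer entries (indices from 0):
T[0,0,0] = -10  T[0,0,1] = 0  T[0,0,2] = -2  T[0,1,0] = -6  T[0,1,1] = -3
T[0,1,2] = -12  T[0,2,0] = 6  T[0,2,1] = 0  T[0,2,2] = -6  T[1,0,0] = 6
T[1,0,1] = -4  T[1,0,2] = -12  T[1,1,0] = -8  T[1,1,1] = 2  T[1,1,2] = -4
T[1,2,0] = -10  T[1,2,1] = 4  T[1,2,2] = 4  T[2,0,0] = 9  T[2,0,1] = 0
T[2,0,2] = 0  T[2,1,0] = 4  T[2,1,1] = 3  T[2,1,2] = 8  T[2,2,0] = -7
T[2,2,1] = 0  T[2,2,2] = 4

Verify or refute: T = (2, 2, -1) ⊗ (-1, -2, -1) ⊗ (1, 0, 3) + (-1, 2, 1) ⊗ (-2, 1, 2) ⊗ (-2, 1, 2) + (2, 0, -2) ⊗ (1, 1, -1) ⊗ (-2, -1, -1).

No

Reconstruct entry (0,0,2) from the claimed factors: Σₗ aₗ[0]bₗ[0]cₗ[2] = (2)·(-1)·(3) + (-1)·(-2)·(2) + (2)·(1)·(-1) = -4, but T[0,0,2] = -2. The claim is false.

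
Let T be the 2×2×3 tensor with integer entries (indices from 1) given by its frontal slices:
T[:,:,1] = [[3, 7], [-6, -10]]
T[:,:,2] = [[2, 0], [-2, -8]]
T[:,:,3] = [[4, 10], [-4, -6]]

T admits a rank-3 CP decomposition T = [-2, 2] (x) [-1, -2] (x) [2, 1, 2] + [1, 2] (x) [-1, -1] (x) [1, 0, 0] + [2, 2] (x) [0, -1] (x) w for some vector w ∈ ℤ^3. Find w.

w = [0, 2, -1]

Subtract the known terms from T to get the rank-1 residual R = [2, 2] (x) [0, -1] (x) w, so R[i,j,k] = a[i]·b[j]·w[k]. Pick indices with nonzero a[1]·b[2] = (2)·(-1) = -2. Only the fibre through (1,2,·) is needed: R[1,2,:] = T[1,2,:] − Σₗ aₗ[1]bₗ[2]cₗ = [7, 0, 10] − (-2)·(-2)·[2, 1, 2] − (1)·(-1)·[1, 0, 0] = [0, -4, 2]. Then w[k] = R[1,2,k] / -2 for each k, giving w = [0, -4, 2] / -2 = [0, 2, -1].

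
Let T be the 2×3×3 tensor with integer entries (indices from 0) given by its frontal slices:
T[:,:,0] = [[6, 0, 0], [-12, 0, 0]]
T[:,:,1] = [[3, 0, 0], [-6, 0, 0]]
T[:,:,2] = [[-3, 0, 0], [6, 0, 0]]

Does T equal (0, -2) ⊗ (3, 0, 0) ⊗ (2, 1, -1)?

No

Reconstruct entry (0,0,0) from the claimed factors: Σₗ aₗ[0]bₗ[0]cₗ[0] = (0)·(3)·(2) = 0, but T[0,0,0] = 6. The claim is false.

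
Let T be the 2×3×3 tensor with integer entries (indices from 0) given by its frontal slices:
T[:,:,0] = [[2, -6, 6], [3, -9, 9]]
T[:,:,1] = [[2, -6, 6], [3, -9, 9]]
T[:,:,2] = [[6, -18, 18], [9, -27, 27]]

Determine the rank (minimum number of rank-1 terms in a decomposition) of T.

Lower bound: T ≠ 0 (e.g. T[0,0,0] = 2), so rank(T) ≥ 1.
Upper bound: if T = a ⊗ b ⊗ c then every fibre of T is a multiple of the corresponding factor, so read the factors off the fibres through the nonzero entry T[0,0,0] = 2.
The mode-1 fibre T[:,0,0] = [2, 3] gives a = [2, 3] (primitive direction); the mode-2 fibre T[0,:,0] = [2, -6, 6] gives b = [1, -3, 3]; then c[k] = T[0,0,k] / (a[0]·b[0]) = [2, 2, 6] / 2 = [1, 1, 3].
Expanding [2, 3] ⊗ [1, -3, 3] ⊗ [1, 1, 3] reproduces all 18 entries of T, so T = [2, 3] ⊗ [1, -3, 3] ⊗ [1, 1, 3] and rank(T) ≤ 1.
These bounds meet, so rank(T) = 1.

1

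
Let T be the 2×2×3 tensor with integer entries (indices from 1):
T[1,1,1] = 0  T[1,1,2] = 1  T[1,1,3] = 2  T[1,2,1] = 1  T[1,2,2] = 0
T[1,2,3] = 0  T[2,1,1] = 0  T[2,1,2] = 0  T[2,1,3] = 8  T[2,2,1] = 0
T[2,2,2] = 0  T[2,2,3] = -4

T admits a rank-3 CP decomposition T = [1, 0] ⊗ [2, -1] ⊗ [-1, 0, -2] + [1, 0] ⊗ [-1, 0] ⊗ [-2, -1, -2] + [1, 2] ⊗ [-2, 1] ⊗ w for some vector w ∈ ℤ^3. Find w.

w = [0, 0, -2]

Subtract the known terms from T to get the rank-1 residual R = [1, 2] ⊗ [-2, 1] ⊗ w, so R[i,j,k] = a[i]·b[j]·w[k]. Pick indices with nonzero a[1]·b[1] = (1)·(-2) = -2. Only the fibre through (1,1,·) is needed: R[1,1,:] = T[1,1,:] − Σₗ aₗ[1]bₗ[1]cₗ = [0, 1, 2] − (1)·(2)·[-1, 0, -2] − (1)·(-1)·[-2, -1, -2] = [0, 0, 4]. Then w[k] = R[1,1,k] / -2 for each k, giving w = [0, 0, 4] / -2 = [0, 0, -2].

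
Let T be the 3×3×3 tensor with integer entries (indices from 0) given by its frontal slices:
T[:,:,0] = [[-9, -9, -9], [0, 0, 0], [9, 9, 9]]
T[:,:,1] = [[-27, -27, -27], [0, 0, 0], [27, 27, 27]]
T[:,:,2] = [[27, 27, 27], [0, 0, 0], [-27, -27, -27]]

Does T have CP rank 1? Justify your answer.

Yes

If T = a ⊗ b ⊗ c then every fibre of T is a multiple of the corresponding factor, so read the factors off the fibres through the nonzero entry T[0,0,0] = -9.
The mode-1 fibre T[:,0,0] = [-9, 0, 9] gives a = [1, 0, -1] (primitive direction); the mode-2 fibre T[0,:,0] = [-9, -9, -9] gives b = [1, 1, 1]; then c[k] = T[0,0,k] / (a[0]·b[0]) = [-9, -27, 27] / 1 = [-9, -27, 27].
Expanding [1, 0, -1] ⊗ [1, 1, 1] ⊗ [-9, -27, 27] reproduces all 27 entries of T, so T = [1, 0, -1] ⊗ [1, 1, 1] ⊗ [-9, -27, 27] and rank(T) ≤ 1.
Equivalently every frontal slice T[:,:,k] is c[k] times the rank-1 matrix [1, 0, -1] ⊗ [1, 1, 1]. So T has rank 1 (it is nonzero).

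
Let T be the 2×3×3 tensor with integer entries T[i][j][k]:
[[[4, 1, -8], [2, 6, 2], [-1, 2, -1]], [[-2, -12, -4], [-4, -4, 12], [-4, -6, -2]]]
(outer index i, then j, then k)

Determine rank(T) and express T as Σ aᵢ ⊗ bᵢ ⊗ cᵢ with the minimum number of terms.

rank(T) = 3

Lower bound: in the mode-2 unfolding of T (rows indexed by j, columns by (i,k)) the 3×3 minor on rows j ∈ {0, 1, 2}, columns (i,k) ∈ {(0,0), (0,1), (0,2)} is det [[4, 1, -8], [2, 6, 2], [-1, 2, -1]] = -120 ≠ 0, so that unfolding has rank ≥ 3 and hence rank(T) ≥ 3 (CP rank is at least every unfolding rank, though it can be larger).
Upper bound: T is a sum of 3 rank-1 terms, T = (1, -2) ⊗ (2, 2, 1) ⊗ (1, 2, -1) + (1, 1) ⊗ (1, 0, -1) ⊗ (2, -2, -4) + (1, 2) ⊗ (1, -2, 2) ⊗ (0, -1, -2) (one valid choice — decompositions are not unique — normalised so each a, b is primitive with positive first nonzero entry; check it by expanding all entries), so rank(T) ≤ 3.
These bounds meet, so rank(T) = 3.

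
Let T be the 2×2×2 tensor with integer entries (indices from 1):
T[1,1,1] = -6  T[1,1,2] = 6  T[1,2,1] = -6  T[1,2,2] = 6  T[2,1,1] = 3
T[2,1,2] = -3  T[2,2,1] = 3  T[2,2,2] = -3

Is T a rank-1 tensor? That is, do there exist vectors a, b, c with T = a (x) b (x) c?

If T = a (x) b (x) c then every fibre of T is a multiple of the corresponding factor, so read the factors off the fibres through the nonzero entry T[1,1,1] = -6.
The mode-1 fibre T[:,1,1] = [-6, 3] gives a = [2, -1] (primitive direction); the mode-2 fibre T[1,:,1] = [-6, -6] gives b = [1, 1]; then c[k] = T[1,1,k] / (a[1]·b[1]) = [-6, 6] / 2 = [-3, 3].
Expanding [2, -1] (x) [1, 1] (x) [-3, 3] reproduces all 8 entries of T, so T = [2, -1] (x) [1, 1] (x) [-3, 3] and rank(T) ≤ 1.
Equivalently every frontal slice T[:,:,k] is c[k] times the rank-1 matrix [2, -1] (x) [1, 1]. So T has rank 1 (it is nonzero).

Yes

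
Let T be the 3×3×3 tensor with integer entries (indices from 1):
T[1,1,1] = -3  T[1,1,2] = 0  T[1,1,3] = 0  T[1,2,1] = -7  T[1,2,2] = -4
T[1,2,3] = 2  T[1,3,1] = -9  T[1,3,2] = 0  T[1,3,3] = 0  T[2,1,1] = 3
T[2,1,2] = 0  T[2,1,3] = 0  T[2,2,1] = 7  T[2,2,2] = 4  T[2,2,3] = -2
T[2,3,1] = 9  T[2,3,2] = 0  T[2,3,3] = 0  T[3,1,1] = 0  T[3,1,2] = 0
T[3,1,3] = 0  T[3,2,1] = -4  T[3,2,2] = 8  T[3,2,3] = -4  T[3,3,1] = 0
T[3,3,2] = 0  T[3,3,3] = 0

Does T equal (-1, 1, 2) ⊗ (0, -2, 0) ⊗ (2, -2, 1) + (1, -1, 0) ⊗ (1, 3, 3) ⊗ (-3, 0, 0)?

No

Reconstruct entry (1,2,1) from the claimed factors: Σₗ aₗ[1]bₗ[2]cₗ[1] = (-1)·(-2)·(2) + (1)·(3)·(-3) = -5, but T[1,2,1] = -7. The claim is false.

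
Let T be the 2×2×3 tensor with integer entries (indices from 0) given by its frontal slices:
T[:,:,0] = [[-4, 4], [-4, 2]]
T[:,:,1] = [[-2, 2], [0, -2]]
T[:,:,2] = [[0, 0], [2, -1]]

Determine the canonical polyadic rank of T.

3

Lower bound: in the mode-3 unfolding of T (rows indexed by k, columns by (i,j)) the 3×3 minor on rows k ∈ {0, 1, 2}, columns (i,j) ∈ {(0,0), (1,0), (1,1)} is det [[-4, -4, 2], [-2, 0, -2], [0, 2, -1]] = -16 ≠ 0, so that unfolding has rank ≥ 3 and hence rank(T) ≥ 3 (CP rank is at least every unfolding rank, though it can be larger).
Upper bound: T is a sum of 3 rank-1 terms, T = (0, 1) (x) (0, 1) (x) (-2, -2, 1) + (1, 0) (x) (1, -1) (x) (4, -2, -4) + (2, 1) (x) (1, -1) (x) (-4, 0, 2) (written with every a and b primitive with positive leading entry and the scale carried by c; CP decompositions are not unique, and this one is verified by expanding entrywise), so rank(T) ≤ 3.
These bounds meet, so rank(T) = 3.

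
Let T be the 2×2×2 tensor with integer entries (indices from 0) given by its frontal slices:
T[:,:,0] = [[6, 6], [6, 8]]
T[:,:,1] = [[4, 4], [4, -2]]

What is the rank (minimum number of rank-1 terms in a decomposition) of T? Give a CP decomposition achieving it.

Lower bound: the mode-1 unfolding of T (rows indexed by i, columns by (j,k) = (0,0), (0,1), (1,0), (1,1)) is [[6, 4, 6, 4], [6, 4, 8, -2]].
There the 2×2 minor on rows i ∈ {0, 1}, columns (j,k) ∈ {(0,0), (1,0)} is det [[6, 6], [6, 8]] = 12 ≠ 0, so this unfolding has rank ≥ 2; CP rank is at least every unfolding rank, so rank(T) ≥ 2. (This is only a lower bound: in general the CP rank may exceed every unfolding rank, so we still need to exhibit 2 rank-1 terms summing to T.)
Upper bound — finding two terms. Write S_k = T[:,:,k] for the frontal slices: S₀ = [[6, 6], [6, 8]], S₁ = [[4, 4], [4, -2]].
If T = a₁ ⊗ b₁ ⊗ c₁ + a₂ ⊗ b₂ ⊗ c₂ then each S_k = c₁[k]·a₁b₁ᵀ + c₂[k]·a₂b₂ᵀ. S₀ and S₁ are linearly independent, so a₁b₁ᵀ and a₂b₂ᵀ must span the same plane of matrices: they are the rank-1 matrices of the form x·S₀ + y·S₁.
det(x·S₀ + y·S₁) is 12·x² − 28·xy − 24·y² = 4·(x − 3·y)(3·x + 2·y), vanishing at (x:y) = (3:1) and (2:-3).
M₁ = 3·S₀ + S₁ = [[22, 22], [22, 22]] = 22·(1, 1)(1, 1)ᵀ and M₂ = 2·S₀ − 3·S₁ = [[0, 0], [0, 22]] = 22·(0, 1)(0, 1)ᵀ, so take a₁ = (1, 1), b₁ = (1, 1), a₂ = (0, 1), b₂ = (0, 1).
Each slice is an integer combination of E₁ = a₁b₁ᵀ and E₂ = a₂b₂ᵀ: S₀ = 6·E₁ + 2·E₂, S₁ = 4·E₁ − 6·E₂; reading off coefficients, c₁ = (6, 4) and c₂ = (2, -6).
Hence T = (1, 1) ⊗ (1, 1) ⊗ (6, 4) + (0, 1) ⊗ (0, 1) ⊗ (2, -6), so rank(T) ≤ 2.
These bounds meet, so rank(T) = 2.

rank(T) = 2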